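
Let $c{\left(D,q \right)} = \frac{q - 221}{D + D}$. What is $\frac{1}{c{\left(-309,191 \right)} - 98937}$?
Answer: $- \frac{103}{10190506} \approx -1.0107 \cdot 10^{-5}$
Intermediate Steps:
$c{\left(D,q \right)} = \frac{-221 + q}{2 D}$
$\frac{1}{c{\left(-309,191 \right)} - 98937} = \frac{1}{\frac{-221 + 191}{2 \left(-309\right)} - 98937} = \frac{1}{\frac{1}{2} \left(- \frac{1}{309}\right) \left(-30\right) - 98937} = \frac{1}{\frac{5}{103} - 98937} = \frac{1}{- \frac{10190506}{103}} = - \frac{103}{10190506}$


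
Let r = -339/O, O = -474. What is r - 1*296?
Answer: -46655/158 ≈ -295.28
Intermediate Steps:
r = 113/158 (r = -339/(-474) = -339*(-1/474) = 113/158 ≈ 0.71519)
r - 1*296 = 113/158 - 1*296 = 113/158 - 296 = -46655/158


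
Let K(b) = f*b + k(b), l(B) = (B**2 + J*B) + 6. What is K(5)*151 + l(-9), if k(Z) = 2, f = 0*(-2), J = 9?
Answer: 308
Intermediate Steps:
f = 0
l(B) = 6 + B**2 + 9*B (l(B) = (B**2 + 9*B) + 6 = 6 + B**2 + 9*B)
K(b) = 2 (K(b) = 0*b + 2 = 0 + 2 = 2)
K(5)*151 + l(-9) = 2*151 + (6 + (-9)**2 + 9*(-9)) = 302 + (6 + 81 - 81) = 302 + 6 = 308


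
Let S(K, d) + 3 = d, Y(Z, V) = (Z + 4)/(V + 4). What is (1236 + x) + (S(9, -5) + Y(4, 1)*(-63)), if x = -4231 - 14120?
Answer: -86119/5 ≈ -17224.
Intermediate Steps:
Y(Z, V) = (4 + Z)/(4 + V)
S(K, d) = -3 + d
x = -18351
(1236 + x) + (S(9, -5) + Y(4, 1)*(-63)) = (1236 - 18351) + ((-3 - 5) + ((4 + 4)/(4 + 1))*(-63)) = -17115 + (-8 + (8/5)*(-63)) = -17115 + (-8 - 504/5) = -17115 - 544/5 = -86119/5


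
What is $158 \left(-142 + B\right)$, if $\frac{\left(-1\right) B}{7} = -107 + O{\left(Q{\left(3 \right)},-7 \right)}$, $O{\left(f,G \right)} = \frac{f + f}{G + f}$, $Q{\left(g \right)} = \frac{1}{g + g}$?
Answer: $\frac{3934358}{41} \approx 95960.0$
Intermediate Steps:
$Q{\left(g \right)} = \frac{1}{2 g}$
$O{\left(f,G \right)} = \frac{2 f}{G + f}$
$B = \frac{30723}{41}$ ($B = - 7 \left(-107 + \frac{2 \frac{1}{2 \cdot 3}}{-7 + \frac{1}{2 \cdot 3}}\right) = - 7 \left(-107 + \frac{2 \cdot \frac{1}{2} \cdot \frac{1}{3}}{-7 + \frac{1}{2} \cdot \frac{1}{3}}\right) = - 7 \left(-107 + 2 \cdot \frac{1}{6} \frac{1}{-7 + \frac{1}{6}}\right) = - 7 \left(-107 + 2 \cdot \frac{1}{6} \frac{1}{- \frac{41}{6}}\right) = - 7 \left(-107 + 2 \cdot \frac{1}{6} \left(- \frac{6}{41}\right)\right) = - 7 \left(-107 - \frac{2}{41}\right) = \left(-7\right) \left(- \frac{4389}{41}\right) = \frac{30723}{41} \approx 749.34$)
$158 \left(-142 + B\right) = 158 \left(-142 + \frac{30723}{41}\right) = 158 \cdot \frac{24901}{41} = \frac{3934358}{41}$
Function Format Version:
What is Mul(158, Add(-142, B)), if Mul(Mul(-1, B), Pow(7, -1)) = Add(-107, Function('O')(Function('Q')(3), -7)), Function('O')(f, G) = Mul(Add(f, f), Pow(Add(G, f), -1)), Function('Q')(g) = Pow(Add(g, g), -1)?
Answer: Rational(3934358, 41) ≈ 95960.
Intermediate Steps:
Function('Q')(g) = Mul(Rational(1, 2), Pow(g, -1)) (Function('Q')(g) = Pow(Mul(2, g), -1) = Mul(Rational(1, 2), Pow(g, -1)))
Function('O')(f, G) = Mul(2, f, Pow(Add(G, f), -1)) (Function('O')(f, G) = Mul(Mul(2, f), Pow(Add(G, f), -1)) = Mul(2, f, Pow(Add(G, f), -1)))
B = Rational(30723, 41) (B = Mul(-7, Add(-107, Mul(2, Mul(Rational(1, 2), Pow(3, -1)), Pow(Add(-7, Mul(Rational(1, 2), Pow(3, -1))), -1)))) = Mul(-7, Add(-107, Mul(2, Mul(Rational(1, 2), Rational(1, 3)), Pow(Add(-7, Mul(Rational(1, 2), Rational(1, 3))), -1)))) = Mul(-7, Add(-107, Mul(2, Rational(1, 6), Pow(Add(-7, Rational(1, 6)), -1)))) = Mul(-7, Add(-107, Mul(2, Rational(1, 6), Pow(Rational(-41, 6), -1)))) = Mul(-7, Add(-107, Mul(2, Rational(1, 6), Rational(-6, 41)))) = Mul(-7, Add(-107, Rational(-2, 41))) = Mul(-7, Rational(-4389, 41)) = Rational(30723, 41) ≈ 749.34)
Mul(158, Add(-142, B)) = Mul(158, Add(-142, Rational(30723, 41))) = Mul(158, Rational(24901, 41)) = Rational(3934358, 41)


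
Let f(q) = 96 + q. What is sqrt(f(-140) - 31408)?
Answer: 2*I*sqrt(7863) ≈ 177.35*I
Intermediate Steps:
sqrt(f(-140) - 31408) = sqrt((96 - 140) - 31408) = sqrt(-44 - 31408) = sqrt(-31452) = 2*I*sqrt(7863)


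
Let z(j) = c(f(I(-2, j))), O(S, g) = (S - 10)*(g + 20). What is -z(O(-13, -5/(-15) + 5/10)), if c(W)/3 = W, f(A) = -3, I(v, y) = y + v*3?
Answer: 9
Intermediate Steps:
I(v, y) = y + 3*v
c(W) = 3*W
O(S, g) = (-10 + S)*(20 + g)
z(j) = -9 (z(j) = 3*(-3) = -9)
-z(O(-13, -5/(-15) + 5/10)) = -1*(-9) = 9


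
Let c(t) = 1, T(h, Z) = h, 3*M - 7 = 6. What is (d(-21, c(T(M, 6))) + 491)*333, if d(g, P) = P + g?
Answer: 156843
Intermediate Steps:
M = 13/3 (M = 7/3 + (⅓)*6 = 7/3 + 2 = 13/3 ≈ 4.3333)
(d(-21, c(T(M, 6))) + 491)*333 = ((1 - 21) + 491)*333 = (-20 + 491)*333 = 471*333 = 156843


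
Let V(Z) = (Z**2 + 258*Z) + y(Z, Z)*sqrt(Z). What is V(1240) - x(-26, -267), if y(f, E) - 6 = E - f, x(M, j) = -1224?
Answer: 1858744 + 12*sqrt(310) ≈ 1.8590e+6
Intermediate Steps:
y(f, E) = 6 + E - f (y(f, E) = 6 + (E - f) = 6 + E - f)
V(Z) = Z**2 + 6*sqrt(Z) + 258*Z (V(Z) = (Z**2 + 258*Z) + (6 + Z - Z)*sqrt(Z) = (Z**2 + 258*Z) + 6*sqrt(Z) = Z**2 + 6*sqrt(Z) + 258*Z)
V(1240) - x(-26, -267) = (1240**2 + 6*sqrt(1240) + 258*1240) - 1*(-1224) = (1537600 + 6*(2*sqrt(310)) + 319920) + 1224 = (1537600 + 12*sqrt(310) + 319920) + 1224 = (1857520 + 12*sqrt(310)) + 1224 = 1858744 + 12*sqrt(310)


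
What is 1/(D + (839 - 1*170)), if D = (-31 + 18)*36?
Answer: 1/201 ≈ 0.0049751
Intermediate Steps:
D = -468 (D = -13*36 = -468)
1/(D + (839 - 1*170)) = 1/(-468 + (839 - 1*170)) = 1/(-468 + (839 - 170)) = 1/(-468 + 669) = 1/201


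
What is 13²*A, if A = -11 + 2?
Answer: -1521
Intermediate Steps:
A = -9
13²*A = 13²*(-9) = 169*(-9) = -1521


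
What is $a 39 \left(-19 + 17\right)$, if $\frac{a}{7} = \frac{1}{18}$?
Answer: $- \frac{91}{3} \approx -30.333$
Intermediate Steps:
$a = \frac{7}{18} \approx 0.38889$
$a 39 \left(-19 + 17\right) = \frac{7}{18} \cdot 39 \left(-19 + 17\right) = \frac{91}{6} \left(-2\right) = - \frac{91}{3}$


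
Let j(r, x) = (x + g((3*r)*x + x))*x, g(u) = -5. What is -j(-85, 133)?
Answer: -17024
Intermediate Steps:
j(r, x) = x*(-5 + x) (j(r, x) = (x - 5)*x = (-5 + x)*x = x*(-5 + x))
-j(-85, 133) = -133*(-5 + 133) = -133*128 = -1*17024 = -17024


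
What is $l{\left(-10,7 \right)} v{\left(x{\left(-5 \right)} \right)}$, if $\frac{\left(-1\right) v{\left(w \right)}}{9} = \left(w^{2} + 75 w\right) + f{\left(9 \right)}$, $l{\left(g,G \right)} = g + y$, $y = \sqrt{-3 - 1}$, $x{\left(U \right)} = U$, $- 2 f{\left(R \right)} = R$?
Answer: $-31905 + 6381 i \approx -31905.0 + 6381.0 i$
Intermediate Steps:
$f{\left(R \right)} = - \frac{R}{2}$
$y = 2 i$ ($y = \sqrt{-4} = 2 i \approx 2.0 i$)
$l{\left(g,G \right)} = g + 2 i$
$v{\left(w \right)} = \frac{81}{2} - 675 w - 9 w^{2}$ ($v{\left(w \right)} = - 9 \left(\left(w^{2} + 75 w\right) - \frac{9}{2}\right) = - 9 \left(- \frac{9}{2} + w^{2} + 75 w\right) = \frac{81}{2} - 675 w - 9 w^{2}$)
$l{\left(-10,7 \right)} v{\left(x{\left(-5 \right)} \right)} = \left(-10 + 2 i\right) \left(\frac{81}{2} - -3375 - 9 \left(-5\right)^{2}\right) = \left(-10 + 2 i\right) \left(\frac{81}{2} + 3375 - 225\right) = \left(-10 + 2 i\right) \frac{6381}{2} = -31905 + 6381 i$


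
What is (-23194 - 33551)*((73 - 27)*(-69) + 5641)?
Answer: -139989915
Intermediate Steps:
(-23194 - 33551)*((73 - 27)*(-69) + 5641) = -56745*(46*(-69) + 5641) = -56745*(-3174 + 5641) = -56745*2467 = -139989915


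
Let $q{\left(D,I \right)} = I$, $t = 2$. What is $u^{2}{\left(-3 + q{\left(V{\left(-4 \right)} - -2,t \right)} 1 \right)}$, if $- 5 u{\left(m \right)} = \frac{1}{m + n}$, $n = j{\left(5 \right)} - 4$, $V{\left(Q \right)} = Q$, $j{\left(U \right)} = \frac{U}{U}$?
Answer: $\frac{1}{400} \approx 0.0025$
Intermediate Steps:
$j{\left(U \right)} = 1$
$n = -3$ ($n = 1 - 4 = -3$)
$u{\left(m \right)} = - \frac{1}{5 \left(-3 + m\right)}$ ($u{\left(m \right)} = - \frac{1}{5 \left(m - 3\right)} = - \frac{1}{5 \left(-3 + m\right)}$)
$u^{2}{\left(-3 + q{\left(V{\left(-4 \right)} - -2,t \right)} 1 \right)} = \left(- \frac{1}{-15 + 5 \left(-3 + 2 \cdot 1\right)}\right)^{2} = \left(- \frac{1}{-15 + 5 \left(-3 + 2\right)}\right)^{2} = \left(- \frac{1}{-15 + 5 \left(-1\right)}\right)^{2} = \left(- \frac{1}{-15 - 5}\right)^{2} = \left(- \frac{1}{-20}\right)^{2} = \left(\left(-1\right) \left(- \frac{1}{20}\right)\right)^{2} = \left(\frac{1}{20}\right)^{2} = \frac{1}{400}$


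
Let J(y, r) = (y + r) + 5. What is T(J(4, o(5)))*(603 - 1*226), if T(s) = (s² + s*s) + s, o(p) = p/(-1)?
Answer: 13572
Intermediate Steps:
o(p) = -p (o(p) = p*(-1) = -p)
J(y, r) = 5 + r + y (J(y, r) = (r + y) + 5 = 5 + r + y)
T(s) = s + 2*s² (T(s) = (s² + s²) + s = 2*s² + s = s + 2*s²)
T(J(4, o(5)))*(603 - 1*226) = ((5 - 1*5 + 4)*(1 + 2*(5 - 1*5 + 4)))*(603 - 1*226) = ((5 - 5 + 4)*(1 + 2*(5 - 5 + 4)))*(603 - 226) = (4*(1 + 2*4))*377 = (4*(1 + 8))*377 = (4*9)*377 = 36*377 = 13572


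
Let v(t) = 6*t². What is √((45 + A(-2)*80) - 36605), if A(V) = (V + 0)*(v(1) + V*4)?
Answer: 4*I*√2265 ≈ 190.37*I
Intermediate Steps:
A(V) = V*(6 + 4*V) (A(V) = (V + 0)*(6*1² + V*4) = V*(6*1 + 4*V) = V*(6 + 4*V))
√((45 + A(-2)*80) - 36605) = √((45 + (2*(-2)*(3 + 2*(-2)))*80) - 36605) = √((45 + (2*(-2)*(3 - 4))*80) - 36605) = √((45 + (2*(-2)*(-1))*80) - 36605) = √((45 + 4*80) - 36605) = √((45 + 320) - 36605) = √(365 - 36605) = √(-36240) = 4*I*√2265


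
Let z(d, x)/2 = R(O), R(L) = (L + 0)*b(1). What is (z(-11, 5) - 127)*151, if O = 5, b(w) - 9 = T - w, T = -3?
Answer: -11627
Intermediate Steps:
b(w) = 6 - w (b(w) = 9 + (-3 - w) = 6 - w)
R(L) = 5*L (R(L) = (L + 0)*(6 - 1*1) = L*(6 - 1) = L*5 = 5*L)
z(d, x) = 50 (z(d, x) = 2*(5*5) = 2*25 = 50)
(z(-11, 5) - 127)*151 = (50 - 127)*151 = -77*151 = -11627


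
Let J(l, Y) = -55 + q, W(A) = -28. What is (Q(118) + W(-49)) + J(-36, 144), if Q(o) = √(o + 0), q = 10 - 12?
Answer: -85 + √118 ≈ -74.137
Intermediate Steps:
q = -2
J(l, Y) = -57 (J(l, Y) = -55 - 2 = -57)
Q(o) = √o
(Q(118) + W(-49)) + J(-36, 144) = (√118 - 28) - 57 = (-28 + √118) - 57 = -85 + √118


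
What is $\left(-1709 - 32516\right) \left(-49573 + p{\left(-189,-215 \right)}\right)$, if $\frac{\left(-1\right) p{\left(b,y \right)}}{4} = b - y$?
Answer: $1700195325$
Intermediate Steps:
$p{\left(b,y \right)} = - 4 b + 4 y$ ($p{\left(b,y \right)} = - 4 \left(b - y\right) = - 4 b + 4 y$)
$\left(-1709 - 32516\right) \left(-49573 + p{\left(-189,-215 \right)}\right) = \left(-1709 - 32516\right) \left(-49573 + \left(\left(-4\right) \left(-189\right) + 4 \left(-215\right)\right)\right) = - 34225 \left(-49573 + \left(756 - 860\right)\right) = - 34225 \left(-49573 - 104\right) = \left(-34225\right) \left(-49677\right) = 1700195325$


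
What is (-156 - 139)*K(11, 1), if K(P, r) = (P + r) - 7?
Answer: -1475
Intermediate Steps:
K(P, r) = -7 + P + r
(-156 - 139)*K(11, 1) = (-156 - 139)*(-7 + 11 + 1) = -295*5 = -1475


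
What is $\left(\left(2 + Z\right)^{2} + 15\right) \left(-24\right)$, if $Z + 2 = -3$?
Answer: $-576$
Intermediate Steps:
$Z = -5$ ($Z = -2 - 3 = -5$)
$\left(\left(2 + Z\right)^{2} + 15\right) \left(-24\right) = \left(\left(2 - 5\right)^{2} + 15\right) \left(-24\right) = \left(\left(-3\right)^{2} + 15\right) \left(-24\right) = \left(9 + 15\right) \left(-24\right) = 24 \left(-24\right) = -576$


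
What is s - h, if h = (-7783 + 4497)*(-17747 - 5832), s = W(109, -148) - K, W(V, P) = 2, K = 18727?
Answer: -77499319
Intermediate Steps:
s = -18725 (s = 2 - 1*18727 = 2 - 18727 = -18725)
h = 77480594 (h = -3286*(-23579) = 77480594)
s - h = -18725 - 1*77480594 = -18725 - 77480594 = -77499319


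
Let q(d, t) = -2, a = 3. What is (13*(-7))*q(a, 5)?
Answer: 182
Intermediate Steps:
(13*(-7))*q(a, 5) = (13*(-7))*(-2) = -91*(-2) = 182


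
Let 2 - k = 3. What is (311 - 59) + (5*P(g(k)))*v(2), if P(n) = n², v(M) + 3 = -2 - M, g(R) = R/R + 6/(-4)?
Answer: 973/4 ≈ 243.25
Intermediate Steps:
k = -1 (k = 2 - 1*3 = 2 - 3 = -1)
g(R) = -½ (g(R) = 1 + 6*(-¼) = 1 - 3/2 = -½)
v(M) = -5 - M (v(M) = -3 + (-2 - M) = -5 - M)
(311 - 59) + (5*P(g(k)))*v(2) = (311 - 59) + (5*(-½)²)*(-5 - 1*2) = 252 + (5*(¼))*(-5 - 2) = 252 + (5/4)*(-7) = 252 - 35/4 = 973/4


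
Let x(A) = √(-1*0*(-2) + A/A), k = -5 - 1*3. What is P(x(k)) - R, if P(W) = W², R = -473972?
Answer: 473973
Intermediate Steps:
k = -8 (k = -5 - 3 = -8)
x(A) = 1 (x(A) = √(0*(-2) + 1) = √(0 + 1) = √1 = 1)
P(x(k)) - R = 1² - 1*(-473972) = 1 + 473972 = 473973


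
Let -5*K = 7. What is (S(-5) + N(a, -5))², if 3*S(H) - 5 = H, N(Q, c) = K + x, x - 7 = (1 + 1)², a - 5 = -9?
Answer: 2304/25 ≈ 92.160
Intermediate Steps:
a = -4 (a = 5 - 9 = -4)
x = 11 (x = 7 + (1 + 1)² = 7 + 2² = 7 + 4 = 11)
K = -7/5 (K = -⅕*7 = -7/5 ≈ -1.4000)
N(Q, c) = 48/5 (N(Q, c) = -7/5 + 11 = 48/5)
S(H) = 5/3 + H/3
(S(-5) + N(a, -5))² = ((5/3 + (⅓)*(-5)) + 48/5)² = ((5/3 - 5/3) + 48/5)² = (0 + 48/5)² = (48/5)² = 2304/25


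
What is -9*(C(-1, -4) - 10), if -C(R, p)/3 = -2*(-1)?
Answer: 144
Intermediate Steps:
C(R, p) = -6 (C(R, p) = -(-6)*(-1) = -3*2 = -6)
-9*(C(-1, -4) - 10) = -9*(-6 - 10) = -9*(-16) = 144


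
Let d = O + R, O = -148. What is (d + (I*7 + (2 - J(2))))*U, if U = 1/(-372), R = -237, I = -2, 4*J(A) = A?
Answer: 265/248 ≈ 1.0685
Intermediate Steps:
J(A) = A/4
U = -1/372 ≈ -0.0026882
d = -385 (d = -148 - 237 = -385)
(d + (I*7 + (2 - J(2))))*U = (-385 + (-2*7 + (2 - 2/4)))*(-1/372) = (-385 + (-14 + (2 - 1*½)))*(-1/372) = (-385 + (-14 + (2 - ½)))*(-1/372) = (-385 + (-14 + 3/2))*(-1/372) = (-385 - 25/2)*(-1/372) = -795/2*(-1/372) = 265/248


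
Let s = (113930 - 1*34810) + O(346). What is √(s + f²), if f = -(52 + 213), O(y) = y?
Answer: √149691 ≈ 386.90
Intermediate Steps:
s = 79466 (s = (113930 - 1*34810) + 346 = (113930 - 34810) + 346 = 79120 + 346 = 79466)
f = -265 (f = -1*265 = -265)
√(s + f²) = √(79466 + (-265)²) = √(79466 + 70225) = √149691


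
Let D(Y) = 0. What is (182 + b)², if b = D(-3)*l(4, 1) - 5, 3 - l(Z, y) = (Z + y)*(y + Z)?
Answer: 31329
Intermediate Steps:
l(Z, y) = 3 - (Z + y)² (l(Z, y) = 3 - (Z + y)*(y + Z) = 3 - (Z + y)*(Z + y) = 3 - (Z + y)²)
b = -5 (b = 0*(3 - (4 + 1)²) - 5 = 0*(3 - 1*5²) - 5 = 0*(3 - 1*25) - 5 = 0*(3 - 25) - 5 = 0*(-22) - 5 = 0 - 5 = -5)
(182 + b)² = (182 - 5)² = 177² = 31329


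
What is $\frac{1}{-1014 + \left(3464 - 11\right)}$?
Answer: $\frac{1}{2439} \approx 0.00041$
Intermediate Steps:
$\frac{1}{-1014 + \left(3464 - 11\right)} = \frac{1}{-1014 + 3453} = \frac{1}{2439}$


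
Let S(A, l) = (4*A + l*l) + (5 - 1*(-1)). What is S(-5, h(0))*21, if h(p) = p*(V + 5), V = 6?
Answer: -294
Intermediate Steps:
h(p) = 11*p (h(p) = p*(6 + 5) = p*11 = 11*p)
S(A, l) = 6 + l² + 4*A (S(A, l) = (4*A + l²) + (5 + 1) = (l² + 4*A) + 6 = 6 + l² + 4*A)
S(-5, h(0))*21 = (6 + (11*0)² + 4*(-5))*21 = (6 + 0² - 20)*21 = (6 + 0 - 20)*21 = -14*21 = -294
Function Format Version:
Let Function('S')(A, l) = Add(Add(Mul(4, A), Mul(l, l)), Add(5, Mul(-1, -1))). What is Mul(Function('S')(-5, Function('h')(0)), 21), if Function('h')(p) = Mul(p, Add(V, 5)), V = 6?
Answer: -294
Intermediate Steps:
Function('h')(p) = Mul(11, p) (Function('h')(p) = Mul(p, Add(6, 5)) = Mul(p, 11) = Mul(11, p))
Function('S')(A, l) = Add(6, Pow(l, 2), Mul(4, A)) (Function('S')(A, l) = Add(Add(Mul(4, A), Pow(l, 2)), Add(5, 1)) = Add(Add(Pow(l, 2), Mul(4, A)), 6) = Add(6, Pow(l, 2), Mul(4, A)))
Mul(Function('S')(-5, Function('h')(0)), 21) = Mul(Add(6, Pow(Mul(11, 0), 2), Mul(4, -5)), 21) = Mul(Add(6, Pow(0, 2), -20), 21) = Mul(Add(6, 0, -20), 21) = Mul(-14, 21) = -294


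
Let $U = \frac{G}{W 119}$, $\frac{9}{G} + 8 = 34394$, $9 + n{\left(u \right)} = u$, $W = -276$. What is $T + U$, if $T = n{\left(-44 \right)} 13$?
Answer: $- \frac{86459837465}{125485976} \approx -689.0$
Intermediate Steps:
$n{\left(u \right)} = -9 + u$
$G = \frac{3}{11462}$ ($G = \frac{9}{-8 + 34394} = \frac{9}{34386} = 9 \cdot \frac{1}{34386} = \frac{3}{11462} \approx 0.00026173$)
$U = - \frac{1}{125485976}$ ($U = \frac{3}{11462 \left(\left(-276\right) 119\right)} = \frac{3}{11462 \left(-32844\right)} = \frac{3}{11462} \left(- \frac{1}{32844}\right) = - \frac{1}{125485976} \approx -7.969 \cdot 10^{-9}$)
$T = -689$ ($T = \left(-9 - 44\right) 13 = \left(-53\right) 13 = -689$)
$T + U = -689 - \frac{1}{125485976} = - \frac{86459837465}{125485976}$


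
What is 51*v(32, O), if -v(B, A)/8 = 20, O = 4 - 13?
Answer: -8160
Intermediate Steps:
O = -9
v(B, A) = -160 (v(B, A) = -8*20 = -160)
51*v(32, O) = 51*(-160) = -8160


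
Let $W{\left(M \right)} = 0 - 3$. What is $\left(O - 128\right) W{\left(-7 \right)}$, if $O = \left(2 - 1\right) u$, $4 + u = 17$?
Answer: $345$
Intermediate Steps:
$u = 13$ ($u = -4 + 17 = 13$)
$O = 13$ ($O = \left(2 - 1\right) 13 = 1 \cdot 13 = 13$)
$W{\left(M \right)} = -3$
$\left(O - 128\right) W{\left(-7 \right)} = \left(13 - 128\right) \left(-3\right) = \left(-115\right) \left(-3\right) = 345$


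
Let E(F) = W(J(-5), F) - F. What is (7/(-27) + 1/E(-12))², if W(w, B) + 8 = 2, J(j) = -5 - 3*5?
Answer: 25/2916 ≈ 0.0085734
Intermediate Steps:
J(j) = -20 (J(j) = -5 - 15 = -20)
W(w, B) = -6 (W(w, B) = -8 + 2 = -6)
E(F) = -6 - F
(7/(-27) + 1/E(-12))² = (7/(-27) + 1/(-6 - 1*(-12)))² = (7*(-1/27) + 1/(-6 + 12))² = (-7/27 + 1/6)² = (-7/27 + ⅙)² = (-5/54)² = 25/2916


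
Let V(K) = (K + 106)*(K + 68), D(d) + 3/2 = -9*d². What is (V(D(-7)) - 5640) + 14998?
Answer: 541509/4 ≈ 1.3538e+5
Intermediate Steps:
D(d) = -3/2 - 9*d²
V(K) = (68 + K)*(106 + K) (V(K) = (106 + K)*(68 + K) = (68 + K)*(106 + K))
(V(D(-7)) - 5640) + 14998 = ((7208 + (-3/2 - 9*(-7)²)² + 174*(-3/2 - 9*(-7)²)) - 5640) + 14998 = ((7208 + (-3/2 - 9*49)² + 174*(-3/2 - 9*49)) - 5640) + 14998 = ((7208 + (-3/2 - 441)² + 174*(-3/2 - 441)) - 5640) + 14998 = ((7208 + (-885/2)² + 174*(-885/2)) - 5640) + 14998 = ((7208 + 783225/4 - 76995) - 5640) + 14998 = (504077/4 - 5640) + 14998 = 481517/4 + 14998 = 541509/4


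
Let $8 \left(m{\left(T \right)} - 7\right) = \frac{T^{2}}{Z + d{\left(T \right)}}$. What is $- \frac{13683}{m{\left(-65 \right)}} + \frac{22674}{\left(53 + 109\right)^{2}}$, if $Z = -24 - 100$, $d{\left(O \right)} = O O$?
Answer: $- \frac{1962656656837}{1022995494} \approx -1918.5$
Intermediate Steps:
$d{\left(O \right)} = O^{2}$
$Z = -124$ ($Z = -24 - 100 = -124$)
$m{\left(T \right)} = 7 + \frac{T^{2}}{8 \left(-124 + T^{2}\right)}$ ($m{\left(T \right)} = 7 + \frac{\frac{1}{-124 + T^{2}} T^{2}}{8} = 7 + \frac{T^{2} \frac{1}{-124 + T^{2}}}{8} = 7 + \frac{T^{2}}{8 \left(-124 + T^{2}\right)}$)
$- \frac{13683}{m{\left(-65 \right)}} + \frac{22674}{\left(53 + 109\right)^{2}} = - \frac{13683}{\frac{1}{8} \frac{1}{-124 + \left(-65\right)^{2}} \left(-6944 + 57 \left(-65\right)^{2}\right)} + \frac{22674}{\left(53 + 109\right)^{2}} = - \frac{13683}{\frac{1}{8} \frac{1}{-124 + 4225} \left(-6944 + 57 \cdot 4225\right)} + \frac{22674}{162^{2}} = - \frac{13683}{\frac{1}{8} \cdot \frac{1}{4101} \left(-6944 + 240825\right)} + \frac{22674}{26244} = - \frac{13683}{\frac{1}{8} \cdot \frac{1}{4101} \cdot 233881} + 22674 \cdot \frac{1}{26244} = - \frac{13683}{\frac{233881}{32808}} + \frac{3779}{4374} = \left(-13683\right) \frac{32808}{233881} + \frac{3779}{4374} = - \frac{448911864}{233881} + \frac{3779}{4374} = - \frac{1962656656837}{1022995494}$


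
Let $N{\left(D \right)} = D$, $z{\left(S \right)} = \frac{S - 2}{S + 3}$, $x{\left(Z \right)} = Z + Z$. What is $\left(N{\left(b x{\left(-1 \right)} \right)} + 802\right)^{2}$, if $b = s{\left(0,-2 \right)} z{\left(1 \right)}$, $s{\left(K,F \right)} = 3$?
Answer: $\frac{2582449}{4} \approx 6.4561 \cdot 10^{5}$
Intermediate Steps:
$x{\left(Z \right)} = 2 Z$
$z{\left(S \right)} = \frac{-2 + S}{3 + S}$
$b = - \frac{3}{4}$ ($b = 3 \frac{-2 + 1}{3 + 1} = 3 \cdot \frac{1}{4} \left(-1\right) = 3 \left(- \frac{1}{4}\right) = - \frac{3}{4} \approx -0.75$)
$\left(N{\left(b x{\left(-1 \right)} \right)} + 802\right)^{2} = \left(- \frac{3 \cdot 2 \left(-1\right)}{4} + 802\right)^{2} = \left(\left(- \frac{3}{4}\right) \left(-2\right) + 802\right)^{2} = \left(\frac{3}{2} + 802\right)^{2} = \left(\frac{1607}{2}\right)^{2} = \frac{2582449}{4}$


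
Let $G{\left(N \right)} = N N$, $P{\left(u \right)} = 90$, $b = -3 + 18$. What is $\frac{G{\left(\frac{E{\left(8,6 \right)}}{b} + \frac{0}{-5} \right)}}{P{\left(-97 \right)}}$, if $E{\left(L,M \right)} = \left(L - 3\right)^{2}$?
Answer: $\frac{5}{162} \approx 0.030864$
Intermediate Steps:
$b = 15$
$E{\left(L,M \right)} = \left(-3 + L\right)^{2}$
$G{\left(N \right)} = N^{2}$
$\frac{G{\left(\frac{E{\left(8,6 \right)}}{b} + \frac{0}{-5} \right)}}{P{\left(-97 \right)}} = \frac{\left(\frac{\left(-3 + 8\right)^{2}}{15} + \frac{0}{-5}\right)^{2}}{90} = \left(5^{2} \cdot \frac{1}{15} + 0 \left(- \frac{1}{5}\right)\right)^{2} \cdot \frac{1}{90} = \left(25 \cdot \frac{1}{15} + 0\right)^{2} \cdot \frac{1}{90} = \left(\frac{5}{3} + 0\right)^{2} \cdot \frac{1}{90} = \left(\frac{5}{3}\right)^{2} \cdot \frac{1}{90} = \frac{25}{9} \cdot \frac{1}{90} = \frac{5}{162}$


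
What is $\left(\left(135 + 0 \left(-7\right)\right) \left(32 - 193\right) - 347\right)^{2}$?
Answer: $487614724$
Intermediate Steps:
$\left(\left(135 + 0 \left(-7\right)\right) \left(32 - 193\right) - 347\right)^{2} = \left(\left(135 + 0\right) \left(-161\right) - 347\right)^{2} = \left(135 \left(-161\right) - 347\right)^{2} = \left(-21735 - 347\right)^{2} = \left(-22082\right)^{2} = 487614724$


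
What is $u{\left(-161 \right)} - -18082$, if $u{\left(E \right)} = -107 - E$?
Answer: $18136$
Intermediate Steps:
$u{\left(-161 \right)} - -18082 = \left(-107 - -161\right) - -18082 = \left(-107 + 161\right) + 18082 = 54 + 18082 = 18136$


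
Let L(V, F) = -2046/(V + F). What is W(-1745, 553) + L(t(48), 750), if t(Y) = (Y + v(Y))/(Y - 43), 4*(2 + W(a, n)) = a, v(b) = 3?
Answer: -2234691/5068 ≈ -440.94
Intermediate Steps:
W(a, n) = -2 + a/4
t(Y) = (3 + Y)/(-43 + Y) (t(Y) = (Y + 3)/(Y - 43) = (3 + Y)/(-43 + Y))
L(V, F) = -2046/(F + V)
W(-1745, 553) + L(t(48), 750) = (-2 + (¼)*(-1745)) - 2046/(750 + (3 + 48)/(-43 + 48)) = (-2 - 1745/4) - 2046/(750 + 51/5) = -1753/4 - 2046/(750 + (⅕)*51) = -1753/4 - 2046/(750 + 51/5) = -1753/4 - 2046/3801/5 = -1753/4 - 2046*5/3801 = -1753/4 - 3410/1267 = -2234691/5068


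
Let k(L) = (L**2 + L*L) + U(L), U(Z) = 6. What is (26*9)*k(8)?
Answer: 31356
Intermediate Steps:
k(L) = 6 + 2*L**2 (k(L) = (L**2 + L*L) + 6 = (L**2 + L**2) + 6 = 2*L**2 + 6 = 6 + 2*L**2)
(26*9)*k(8) = (26*9)*(6 + 2*8**2) = 234*(6 + 2*64) = 234*(6 + 128) = 234*134 = 31356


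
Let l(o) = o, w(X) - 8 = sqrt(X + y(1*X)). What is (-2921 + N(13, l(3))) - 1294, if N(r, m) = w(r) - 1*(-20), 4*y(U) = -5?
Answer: -4187 + sqrt(47)/2 ≈ -4183.6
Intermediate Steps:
y(U) = -5/4 (y(U) = (1/4)*(-5) = -5/4)
w(X) = 8 + sqrt(-5/4 + X) (w(X) = 8 + sqrt(X - 5/4) = 8 + sqrt(-5/4 + X))
N(r, m) = 28 + sqrt(-5 + 4*r)/2 (N(r, m) = (8 + sqrt(-5 + 4*r)/2) - 1*(-20) = (8 + sqrt(-5 + 4*r)/2) + 20 = 28 + sqrt(-5 + 4*r)/2)
(-2921 + N(13, l(3))) - 1294 = (-2921 + (28 + sqrt(-5 + 4*13)/2)) - 1294 = (-2921 + (28 + sqrt(-5 + 52)/2)) - 1294 = (-2921 + (28 + sqrt(47)/2)) - 1294 = (-2893 + sqrt(47)/2) - 1294 = -4187 + sqrt(47)/2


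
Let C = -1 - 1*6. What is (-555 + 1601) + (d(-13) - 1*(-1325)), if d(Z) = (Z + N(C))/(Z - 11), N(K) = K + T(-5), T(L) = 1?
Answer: 56923/24 ≈ 2371.8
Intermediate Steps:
C = -7 (C = -1 - 6 = -7)
N(K) = 1 + K (N(K) = K + 1 = 1 + K)
d(Z) = (-6 + Z)/(-11 + Z) (d(Z) = (Z + (1 - 7))/(Z - 11) = (Z - 6)/(-11 + Z) = (-6 + Z)/(-11 + Z))
(-555 + 1601) + (d(-13) - 1*(-1325)) = (-555 + 1601) + ((-6 - 13)/(-11 - 13) - 1*(-1325)) = 1046 + (-19/(-24) + 1325) = 1046 + (-1/24*(-19) + 1325) = 1046 + (19/24 + 1325) = 1046 + 31819/24 = 56923/24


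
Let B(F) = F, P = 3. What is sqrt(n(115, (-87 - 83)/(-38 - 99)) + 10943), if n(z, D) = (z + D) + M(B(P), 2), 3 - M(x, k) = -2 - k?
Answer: 5*sqrt(8308091)/137 ≈ 105.20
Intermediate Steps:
M(x, k) = 5 + k (M(x, k) = 3 - (-2 - k) = 3 + (2 + k) = 5 + k)
n(z, D) = 7 + D + z (n(z, D) = (z + D) + (5 + 2) = (D + z) + 7 = 7 + D + z)
sqrt(n(115, (-87 - 83)/(-38 - 99)) + 10943) = sqrt((7 + (-87 - 83)/(-38 - 99) + 115) + 10943) = sqrt((7 - 170/(-137) + 115) + 10943) = sqrt((7 - 170*(-1/137) + 115) + 10943) = sqrt((7 + 170/137 + 115) + 10943) = sqrt(16884/137 + 10943) = sqrt(1516075/137) = 5*sqrt(8308091)/137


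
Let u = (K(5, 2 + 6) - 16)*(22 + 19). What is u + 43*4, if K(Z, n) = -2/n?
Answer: -1977/4 ≈ -494.25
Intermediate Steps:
u = -2665/4 (u = (-2/(2 + 6) - 16)*(22 + 19) = (-2/8 - 16)*41 = (-2*⅛ - 16)*41 = (-¼ - 16)*41 = -65/4*41 = -2665/4 ≈ -666.25)
u + 43*4 = -2665/4 + 43*4 = -2665/4 + 172 = -1977/4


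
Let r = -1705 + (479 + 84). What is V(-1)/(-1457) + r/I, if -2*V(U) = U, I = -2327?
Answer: 3325461/6780878 ≈ 0.49042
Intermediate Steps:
V(U) = -U/2
r = -1142 (r = -1705 + 563 = -1142)
V(-1)/(-1457) + r/I = -½*(-1)/(-1457) - 1142/(-2327) = (½)*(-1/1457) - 1142*(-1/2327) = -1/2914 + 1142/2327 = 3325461/6780878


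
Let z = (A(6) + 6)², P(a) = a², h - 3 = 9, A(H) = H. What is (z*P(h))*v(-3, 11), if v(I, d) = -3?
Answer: -62208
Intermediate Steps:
h = 12 (h = 3 + 9 = 12)
z = 144 (z = (6 + 6)² = 12² = 144)
(z*P(h))*v(-3, 11) = (144*12²)*(-3) = (144*144)*(-3) = 20736*(-3) = -62208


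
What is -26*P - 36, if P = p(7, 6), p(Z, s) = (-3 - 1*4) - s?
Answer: 302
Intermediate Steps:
p(Z, s) = -7 - s (p(Z, s) = (-3 - 4) - s = -7 - s)
P = -13 (P = -7 - 1*6 = -7 - 6 = -13)
-26*P - 36 = -26*(-13) - 36 = 338 - 36 = 302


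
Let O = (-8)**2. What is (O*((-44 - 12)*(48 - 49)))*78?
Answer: 279552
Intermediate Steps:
O = 64
(O*((-44 - 12)*(48 - 49)))*78 = (64*((-44 - 12)*(48 - 49)))*78 = (64*(-56*(-1)))*78 = (64*56)*78 = 3584*78 = 279552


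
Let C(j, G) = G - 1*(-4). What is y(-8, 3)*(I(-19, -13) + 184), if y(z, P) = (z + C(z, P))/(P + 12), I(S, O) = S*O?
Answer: -431/15 ≈ -28.733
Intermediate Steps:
C(j, G) = 4 + G (C(j, G) = G + 4 = 4 + G)
I(S, O) = O*S
y(z, P) = (4 + P + z)/(12 + P) (y(z, P) = (z + (4 + P))/(P + 12) = (4 + P + z)/(12 + P))
y(-8, 3)*(I(-19, -13) + 184) = ((4 + 3 - 8)/(12 + 3))*(-13*(-19) + 184) = (-1/15)*(247 + 184) = ((1/15)*(-1))*431 = -1/15*431 = -431/15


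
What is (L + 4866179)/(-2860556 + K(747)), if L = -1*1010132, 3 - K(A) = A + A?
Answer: -3856047/2862047 ≈ -1.3473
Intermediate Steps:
K(A) = 3 - 2*A (K(A) = 3 - (A + A) = 3 - 2*A)
L = -1010132
(L + 4866179)/(-2860556 + K(747)) = (-1010132 + 4866179)/(-2860556 + (3 - 2*747)) = 3856047/(-2860556 + (3 - 1494)) = 3856047/(-2860556 - 1491) = 3856047/(-2862047) = 3856047*(-1/2862047) = -3856047/2862047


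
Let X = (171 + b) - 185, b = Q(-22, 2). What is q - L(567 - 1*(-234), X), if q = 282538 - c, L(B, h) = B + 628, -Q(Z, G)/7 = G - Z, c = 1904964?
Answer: -1623855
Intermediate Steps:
Q(Z, G) = -7*G + 7*Z (Q(Z, G) = -7*(G - Z) = -7*G + 7*Z)
b = -168 (b = -7*2 + 7*(-22) = -14 - 154 = -168)
X = -182 (X = (171 - 168) - 185 = 3 - 185 = -182)
L(B, h) = 628 + B
q = -1622426 (q = 282538 - 1*1904964 = 282538 - 1904964 = -1622426)
q - L(567 - 1*(-234), X) = -1622426 - (628 + (567 - 1*(-234))) = -1622426 - (628 + (567 + 234)) = -1622426 - (628 + 801) = -1622426 - 1*1429 = -1622426 - 1429 = -1623855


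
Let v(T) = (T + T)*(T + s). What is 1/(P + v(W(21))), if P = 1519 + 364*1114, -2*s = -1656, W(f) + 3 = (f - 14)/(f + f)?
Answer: 18/7242103 ≈ 2.4855e-6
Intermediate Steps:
W(f) = -3 + (-14 + f)/(2*f) (W(f) = -3 + (f - 14)/(f + f) = -3 + (-14 + f)/((2*f)) = -3 + (-14 + f)*(1/(2*f)) = -3 + (-14 + f)/(2*f))
s = 828 (s = -½*(-1656) = 828)
v(T) = 2*T*(828 + T) (v(T) = (T + T)*(T + 828) = (2*T)*(828 + T) = 2*T*(828 + T))
P = 407015 (P = 1519 + 405496 = 407015)
1/(P + v(W(21))) = 1/(407015 + 2*(-5/2 - 7/21)*(828 + (-5/2 - 7/21))) = 1/(407015 + 2*(-5/2 - 7*1/21)*(828 + (-5/2 - 7*1/21))) = 1/(407015 + 2*(-5/2 - ⅓)*(828 + (-5/2 - ⅓))) = 1/(407015 + 2*(-17/6)*(828 - 17/6)) = 1/(407015 + 2*(-17/6)*(4951/6)) = 1/(407015 - 84167/18) = 1/(7242103/18) = 18/7242103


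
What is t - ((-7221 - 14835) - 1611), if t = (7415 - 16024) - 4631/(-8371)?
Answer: 11459559/761 ≈ 15059.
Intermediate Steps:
t = -6551028/761 (t = -8609 - 4631*(-1/8371) = -8609 + 421/761 = -6551028/761 ≈ -8608.5)
t - ((-7221 - 14835) - 1611) = -6551028/761 - ((-7221 - 14835) - 1611) = -6551028/761 - (-22056 - 1611) = -6551028/761 - 1*(-23667) = -6551028/761 + 23667 = 11459559/761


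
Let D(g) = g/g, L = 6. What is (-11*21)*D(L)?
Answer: -231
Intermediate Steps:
D(g) = 1
(-11*21)*D(L) = -11*21*1 = -231*1 = -231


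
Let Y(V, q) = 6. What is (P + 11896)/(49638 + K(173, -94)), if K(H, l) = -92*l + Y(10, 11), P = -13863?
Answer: -1967/58292 ≈ -0.033744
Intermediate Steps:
K(H, l) = 6 - 92*l (K(H, l) = -92*l + 6 = 6 - 92*l)
(P + 11896)/(49638 + K(173, -94)) = (-13863 + 11896)/(49638 + (6 - 92*(-94))) = -1967/(49638 + (6 + 8648)) = -1967/(49638 + 8654) = -1967/58292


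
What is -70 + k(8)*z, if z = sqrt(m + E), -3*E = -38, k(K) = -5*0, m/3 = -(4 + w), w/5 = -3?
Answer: -70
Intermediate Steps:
w = -15 (w = 5*(-3) = -15)
m = 33 (m = 3*(-(4 - 15)) = 3*(-1*(-11)) = 3*11 = 33)
k(K) = 0
E = 38/3 (E = -1/3*(-38) = 38/3 ≈ 12.667)
z = sqrt(411)/3 (z = sqrt(33 + 38/3) = sqrt(137/3) = sqrt(411)/3 ≈ 6.7577)
-70 + k(8)*z = -70 + 0*(sqrt(411)/3) = -70 + 0 = -70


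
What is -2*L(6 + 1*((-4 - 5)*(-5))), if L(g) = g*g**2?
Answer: -265302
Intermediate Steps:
L(g) = g**3
-2*L(6 + 1*((-4 - 5)*(-5))) = -2*(6 + 1*((-4 - 5)*(-5)))**3 = -2*(6 + 1*(-9*(-5)))**3 = -2*(6 + 1*45)**3 = -2*(6 + 45)**3 = -2*51**3 = -2*132651 = -265302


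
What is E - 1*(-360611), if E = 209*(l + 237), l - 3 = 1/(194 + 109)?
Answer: 124463822/303 ≈ 4.1077e+5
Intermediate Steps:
l = 910/303 (l = 3 + 1/(194 + 109) = 3 + 1/303 = 910/303 ≈ 3.0033)
E = 15198689/303 (E = 209*(910/303 + 237) = 209*(72721/303) = 15198689/303 ≈ 50161.)
E - 1*(-360611) = 15198689/303 - 1*(-360611) = 15198689/303 + 360611 = 124463822/303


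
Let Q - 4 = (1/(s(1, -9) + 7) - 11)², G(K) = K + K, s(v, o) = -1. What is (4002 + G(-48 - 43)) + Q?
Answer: 141889/36 ≈ 3941.4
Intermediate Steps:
G(K) = 2*K
Q = 4369/36 (Q = 4 + (1/(-1 + 7) - 11)² = 4 + (1/6 - 11)² = 4 + (⅙ - 11)² = 4 + (-65/6)² = 4 + 4225/36 = 4369/36 ≈ 121.36)
(4002 + G(-48 - 43)) + Q = (4002 + 2*(-48 - 43)) + 4369/36 = (4002 + 2*(-91)) + 4369/36 = (4002 - 182) + 4369/36 = 3820 + 4369/36 = 141889/36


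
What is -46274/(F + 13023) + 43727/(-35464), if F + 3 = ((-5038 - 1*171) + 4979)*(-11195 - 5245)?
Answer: -41887729769/33639554520 ≈ -1.2452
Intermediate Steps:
F = 3781197 (F = -3 + ((-5038 - 1*171) + 4979)*(-11195 - 5245) = -3 + ((-5038 - 171) + 4979)*(-16440) = -3 + (-5209 + 4979)*(-16440) = -3 - 230*(-16440) = -3 + 3781200 = 3781197)
-46274/(F + 13023) + 43727/(-35464) = -46274/(3781197 + 13023) + 43727/(-35464) = -46274/3794220 + 43727*(-1/35464) = -46274*1/3794220 - 43727/35464 = -23137/1897110 - 43727/35464 = -41887729769/33639554520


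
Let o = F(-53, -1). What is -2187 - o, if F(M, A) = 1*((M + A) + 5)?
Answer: -2138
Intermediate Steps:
F(M, A) = 5 + A + M (F(M, A) = 1*((A + M) + 5) = 1*(5 + A + M) = 5 + A + M)
o = -49 (o = 5 - 1 - 53 = -49)
-2187 - o = -2187 - 1*(-49) = -2187 + 49 = -2138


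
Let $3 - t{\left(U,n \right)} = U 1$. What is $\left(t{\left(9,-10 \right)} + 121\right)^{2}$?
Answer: $13225$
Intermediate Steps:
$t{\left(U,n \right)} = 3 - U$ ($t{\left(U,n \right)} = 3 - U 1 = 3 - U$)
$\left(t{\left(9,-10 \right)} + 121\right)^{2} = \left(\left(3 - 9\right) + 121\right)^{2} = \left(-6 + 121\right)^{2} = 115^{2} = 13225$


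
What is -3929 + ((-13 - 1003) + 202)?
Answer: -4743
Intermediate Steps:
-3929 + ((-13 - 1003) + 202) = -3929 + (-1016 + 202) = -3929 - 814 = -4743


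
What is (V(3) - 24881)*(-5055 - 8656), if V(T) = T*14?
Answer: 340567529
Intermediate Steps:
V(T) = 14*T
(V(3) - 24881)*(-5055 - 8656) = (14*3 - 24881)*(-5055 - 8656) = (42 - 24881)*(-13711) = -24839*(-13711) = 340567529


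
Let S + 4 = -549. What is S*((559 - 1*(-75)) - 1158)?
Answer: 289772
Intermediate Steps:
S = -553 (S = -4 - 549 = -553)
S*((559 - 1*(-75)) - 1158) = -553*((559 - 1*(-75)) - 1158) = -553*((559 + 75) - 1158) = -553*(634 - 1158) = -553*(-524) = 289772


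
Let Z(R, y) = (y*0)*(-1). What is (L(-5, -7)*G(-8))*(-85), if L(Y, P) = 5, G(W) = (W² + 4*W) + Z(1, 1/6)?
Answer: -13600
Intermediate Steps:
Z(R, y) = 0 (Z(R, y) = 0*(-1) = 0)
G(W) = W² + 4*W (G(W) = (W² + 4*W) + 0 = W² + 4*W)
(L(-5, -7)*G(-8))*(-85) = (5*(-8*(4 - 8)))*(-85) = (5*(-8*(-4)))*(-85) = (5*32)*(-85) = 160*(-85) = -13600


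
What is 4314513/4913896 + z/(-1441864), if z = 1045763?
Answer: 67635646849/442823108884 ≈ 0.15274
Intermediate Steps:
4314513/4913896 + z/(-1441864) = 4314513/4913896 + 1045763/(-1441864) = 4314513*(1/4913896) + 1045763*(-1/1441864) = 4314513/4913896 - 1045763/1441864 = 67635646849/442823108884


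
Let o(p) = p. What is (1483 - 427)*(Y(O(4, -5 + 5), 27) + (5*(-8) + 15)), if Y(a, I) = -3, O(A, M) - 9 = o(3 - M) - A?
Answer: -29568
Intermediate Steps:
O(A, M) = 12 - A - M (O(A, M) = 9 + ((3 - M) - A) = 9 + (3 - A - M) = 12 - A - M)
(1483 - 427)*(Y(O(4, -5 + 5), 27) + (5*(-8) + 15)) = (1483 - 427)*(-3 + (5*(-8) + 15)) = 1056*(-3 + (-40 + 15)) = 1056*(-3 - 25) = 1056*(-28) = -29568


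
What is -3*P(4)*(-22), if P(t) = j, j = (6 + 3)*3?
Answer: 1782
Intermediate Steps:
j = 27 (j = 9*3 = 27)
P(t) = 27
-3*P(4)*(-22) = -3*27*(-22) = -81*(-22) = 1782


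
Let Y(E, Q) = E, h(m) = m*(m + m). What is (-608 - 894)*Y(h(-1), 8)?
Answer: -3004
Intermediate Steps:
h(m) = 2*m**2 (h(m) = m*(2*m) = 2*m**2)
(-608 - 894)*Y(h(-1), 8) = (-608 - 894)*(2*(-1)**2) = -3004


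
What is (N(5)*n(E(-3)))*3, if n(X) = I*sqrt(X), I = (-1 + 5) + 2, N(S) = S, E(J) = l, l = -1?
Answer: 90*I ≈ 90.0*I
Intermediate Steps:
E(J) = -1
I = 6 (I = 4 + 2 = 6)
n(X) = 6*sqrt(X)
(N(5)*n(E(-3)))*3 = (5*(6*sqrt(-1)))*3 = (5*(6*I))*3 = (30*I)*3 = 90*I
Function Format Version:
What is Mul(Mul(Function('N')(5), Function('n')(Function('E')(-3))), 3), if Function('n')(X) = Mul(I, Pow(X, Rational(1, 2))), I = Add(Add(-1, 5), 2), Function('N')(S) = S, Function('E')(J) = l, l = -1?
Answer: Mul(90, I) ≈ Mul(90.000, I)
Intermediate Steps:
Function('E')(J) = -1
I = 6 (I = Add(4, 2) = 6)
Function('n')(X) = Mul(6, Pow(X, Rational(1, 2)))
Mul(Mul(Function('N')(5), Function('n')(Function('E')(-3))), 3) = Mul(Mul(5, Mul(6, Pow(-1, Rational(1, 2)))), 3) = Mul(Mul(5, Mul(6, I)), 3) = Mul(Mul(30, I), 3) = Mul(90, I)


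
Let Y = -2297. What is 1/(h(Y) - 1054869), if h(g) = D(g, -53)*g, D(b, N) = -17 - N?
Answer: -1/1137561 ≈ -8.7907e-7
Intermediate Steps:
h(g) = 36*g (h(g) = (-17 - 1*(-53))*g = (-17 + 53)*g = 36*g)
1/(h(Y) - 1054869) = 1/(36*(-2297) - 1054869) = 1/(-82692 - 1054869) = 1/(-1137561) = -1/1137561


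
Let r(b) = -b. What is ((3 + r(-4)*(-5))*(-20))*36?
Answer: 12240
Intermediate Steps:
((3 + r(-4)*(-5))*(-20))*36 = ((3 - 1*(-4)*(-5))*(-20))*36 = ((3 + 4*(-5))*(-20))*36 = ((3 - 20)*(-20))*36 = -17*(-20)*36 = 340*36 = 12240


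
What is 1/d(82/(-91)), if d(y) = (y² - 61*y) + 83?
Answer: 8281/1149229 ≈ 0.0072057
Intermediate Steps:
d(y) = 83 + y² - 61*y
1/d(82/(-91)) = 1/(83 + (82/(-91))² - 5002/(-91)) = 1/(83 + (82*(-1/91))² - 5002*(-1)/91) = 1/(83 + (-82/91)² - 61*(-82/91)) = 1/(83 + 6724/8281 + 5002/91) = 1/(1149229/8281) = 8281/1149229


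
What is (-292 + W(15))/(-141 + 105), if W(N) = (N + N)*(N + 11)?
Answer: -122/9 ≈ -13.556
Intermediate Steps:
W(N) = 2*N*(11 + N) (W(N) = (2*N)*(11 + N) = 2*N*(11 + N))
(-292 + W(15))/(-141 + 105) = (-292 + 2*15*(11 + 15))/(-141 + 105) = (-292 + 2*15*26)/(-36) = (-292 + 780)*(-1/36) = 488*(-1/36) = -122/9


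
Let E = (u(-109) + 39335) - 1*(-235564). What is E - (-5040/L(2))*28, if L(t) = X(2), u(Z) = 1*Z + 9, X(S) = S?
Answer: 345359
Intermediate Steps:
u(Z) = 9 + Z (u(Z) = Z + 9 = 9 + Z)
L(t) = 2
E = 274799 (E = ((9 - 109) + 39335) - 1*(-235564) = (-100 + 39335) + 235564 = 39235 + 235564 = 274799)
E - (-5040/L(2))*28 = 274799 - (-5040/2)*28 = 274799 - (-72*35)*28 = 274799 - (-2520)*28 = 274799 - 1*(-70560) = 274799 + 70560 = 345359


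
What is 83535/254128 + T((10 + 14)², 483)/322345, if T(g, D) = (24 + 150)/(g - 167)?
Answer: 11013223854447/33504008075440 ≈ 0.32871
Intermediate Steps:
T(g, D) = 174/(-167 + g)
83535/254128 + T((10 + 14)², 483)/322345 = 83535/254128 + (174/(-167 + (10 + 14)²))/322345 = 83535*(1/254128) + (174/(-167 + 24²))*(1/322345) = 83535/254128 + (174/(-167 + 576))*(1/322345) = 83535/254128 + (174/409)*(1/322345) = 83535/254128 + 174/131839105 = 11013223854447/33504008075440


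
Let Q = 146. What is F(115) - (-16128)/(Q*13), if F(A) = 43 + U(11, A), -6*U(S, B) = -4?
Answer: 148511/2847 ≈ 52.164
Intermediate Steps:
U(S, B) = ⅔ (U(S, B) = -⅙*(-4) = ⅔)
F(A) = 131/3 (F(A) = 43 + ⅔ = 131/3)
F(115) - (-16128)/(Q*13) = 131/3 - (-16128)/(146*13) = 131/3 - (-16128)/1898 = 131/3 - 1*(-8064/949) = 131/3 + 8064/949 = 148511/2847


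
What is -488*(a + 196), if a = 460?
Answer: -320128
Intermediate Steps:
-488*(a + 196) = -488*(460 + 196) = -488*656 = -320128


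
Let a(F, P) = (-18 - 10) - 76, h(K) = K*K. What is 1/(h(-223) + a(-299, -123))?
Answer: 1/49625 ≈ 2.0151e-5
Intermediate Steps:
h(K) = K**2
a(F, P) = -104 (a(F, P) = -28 - 76 = -104)
1/(h(-223) + a(-299, -123)) = 1/((-223)**2 - 104) = 1/(49729 - 104) = 1/49625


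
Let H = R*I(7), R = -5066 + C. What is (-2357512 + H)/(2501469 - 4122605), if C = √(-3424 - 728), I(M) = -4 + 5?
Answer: 1181289/810568 - I*√1038/810568 ≈ 1.4574 - 3.9747e-5*I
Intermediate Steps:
I(M) = 1
C = 2*I*√1038 (C = √(-4152) = 2*I*√1038 ≈ 64.436*I)
R = -5066 + 2*I*√1038 ≈ -5066.0 + 64.436*I
H = -5066 + 2*I*√1038 (H = (-5066 + 2*I*√1038)*1 = -5066 + 2*I*√1038 ≈ -5066.0 + 64.436*I)
(-2357512 + H)/(2501469 - 4122605) = (-2357512 + (-5066 + 2*I*√1038))/(2501469 - 4122605) = (-2362578 + 2*I*√1038)/(-1621136) = (-2362578 + 2*I*√1038)*(-1/1621136) = 1181289/810568 - I*√1038/810568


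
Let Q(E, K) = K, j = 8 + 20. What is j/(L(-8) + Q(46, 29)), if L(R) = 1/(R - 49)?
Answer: 57/59 ≈ 0.96610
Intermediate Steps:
L(R) = 1/(-49 + R)
j = 28
j/(L(-8) + Q(46, 29)) = 28/(1/(-49 - 8) + 29) = 28/(1/(-57) + 29) = 28/(-1/57 + 29) = 28/(1652/57) = 28*(57/1652) = 57/59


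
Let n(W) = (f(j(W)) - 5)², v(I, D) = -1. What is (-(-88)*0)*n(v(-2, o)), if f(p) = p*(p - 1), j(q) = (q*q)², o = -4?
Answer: 0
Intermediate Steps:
j(q) = q⁴ (j(q) = (q²)² = q⁴)
f(p) = p*(-1 + p)
n(W) = (-5 + W⁴*(-1 + W⁴))² (n(W) = (W⁴*(-1 + W⁴) - 5)² = (-5 + W⁴*(-1 + W⁴))²)
(-(-88)*0)*n(v(-2, o)) = (-(-88)*0)*(-5 + (-1)⁸ - 1*(-1)⁴)² = (-11*0)*(-5 + 1 - 1*1)² = 0*(-5 + 1 - 1)² = 0*(-5)² = 0*25 = 0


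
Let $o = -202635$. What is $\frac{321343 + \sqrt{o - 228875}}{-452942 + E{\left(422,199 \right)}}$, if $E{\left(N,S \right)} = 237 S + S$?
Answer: $- \frac{321343}{405580} - \frac{i \sqrt{431510}}{405580} \approx -0.7923 - 0.0016196 i$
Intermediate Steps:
$E{\left(N,S \right)} = 238 S$
$\frac{321343 + \sqrt{o - 228875}}{-452942 + E{\left(422,199 \right)}} = \frac{321343 + \sqrt{-202635 - 228875}}{-452942 + 238 \cdot 199} = \frac{321343 + \sqrt{-431510}}{-452942 + 47362} = \frac{321343 + i \sqrt{431510}}{-405580} = \left(321343 + i \sqrt{431510}\right) \left(- \frac{1}{405580}\right) = - \frac{321343}{405580} - \frac{i \sqrt{431510}}{405580}$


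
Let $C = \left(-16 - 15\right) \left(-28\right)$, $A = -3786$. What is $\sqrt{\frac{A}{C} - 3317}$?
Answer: $\frac{i \sqrt{625598414}}{434} \approx 57.631 i$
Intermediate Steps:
$C = 868$ ($C = \left(-31\right) \left(-28\right) = 868$)
$\sqrt{\frac{A}{C} - 3317} = \sqrt{- \frac{3786}{868} - 3317} = \sqrt{\left(-3786\right) \frac{1}{868} - 3317} = \sqrt{- \frac{1893}{434} - 3317} = \sqrt{- \frac{1441471}{434}} = \frac{i \sqrt{625598414}}{434}$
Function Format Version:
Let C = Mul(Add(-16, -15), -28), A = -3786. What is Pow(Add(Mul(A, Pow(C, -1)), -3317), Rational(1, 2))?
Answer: Mul(Rational(1, 434), I, Pow(625598414, Rational(1, 2))) ≈ Mul(57.631, I)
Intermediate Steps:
C = 868 (C = Mul(-31, -28) = 868)
Pow(Add(Mul(A, Pow(C, -1)), -3317), Rational(1, 2)) = Pow(Add(Mul(-3786, Pow(868, -1)), -3317), Rational(1, 2)) = Pow(Add(Mul(-3786, Rational(1, 868)), -3317), Rational(1, 2)) = Pow(Add(Rational(-1893, 434), -3317), Rational(1, 2)) = Pow(Rational(-1441471, 434), Rational(1, 2)) = Mul(Rational(1, 434), I, Pow(625598414, Rational(1, 2)))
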